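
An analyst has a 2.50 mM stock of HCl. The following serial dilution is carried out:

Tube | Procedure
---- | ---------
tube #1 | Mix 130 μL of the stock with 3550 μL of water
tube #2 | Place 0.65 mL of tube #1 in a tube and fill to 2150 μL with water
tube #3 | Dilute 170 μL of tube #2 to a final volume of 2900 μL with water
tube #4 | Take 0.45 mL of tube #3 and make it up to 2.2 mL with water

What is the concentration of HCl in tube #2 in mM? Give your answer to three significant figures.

0.0267 mM

Step 1: 130 μL + 3550 μL = 3680 μL total → factor 3680/130 = 28.308
Step 2: 0.65 mL brought to 2150 μL → factor 2.15/0.65 = 3.3077
Dilution factor through tube #2 = 28.308 × 3.3077 = 93.633
[tube #2] = 2.50 mM / 93.633 = 0.0267 mM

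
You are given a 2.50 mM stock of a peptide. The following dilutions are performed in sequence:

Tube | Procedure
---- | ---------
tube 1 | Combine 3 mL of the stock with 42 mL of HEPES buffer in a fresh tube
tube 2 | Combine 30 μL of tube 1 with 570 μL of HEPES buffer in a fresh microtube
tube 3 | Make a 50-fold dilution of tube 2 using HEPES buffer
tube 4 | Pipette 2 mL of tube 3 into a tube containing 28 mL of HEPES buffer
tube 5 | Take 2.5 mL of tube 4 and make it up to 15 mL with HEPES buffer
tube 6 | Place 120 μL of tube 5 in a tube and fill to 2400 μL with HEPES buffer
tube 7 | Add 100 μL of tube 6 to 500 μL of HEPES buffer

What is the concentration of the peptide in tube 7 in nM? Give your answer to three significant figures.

0.0154 nM

Step 1: 3 mL + 42 mL = 45 mL total → factor 45/3 = 15
Step 2: 30 μL + 570 μL = 600 μL total → factor 600/30 = 20
Step 3: 50-fold → factor 50
Step 4: 2 mL + 28 mL = 30 mL total → factor 30/2 = 15
Step 5: 2.5 mL brought to 15 mL → factor 15/2.5 = 6
Step 6: 120 μL brought to 2400 μL → factor 2400/120 = 20
Step 7: 100 μL + 500 μL = 600 μL total → factor 600/100 = 6
Overall dilution factor = 15 × 20 × 50 × 15 × 6 × 20 × 6 = 1.62 × 10^8
Final = 2.50 mM / 1.62 × 10^8 = 1.543 × 10^-8 mM = 0.0154 nM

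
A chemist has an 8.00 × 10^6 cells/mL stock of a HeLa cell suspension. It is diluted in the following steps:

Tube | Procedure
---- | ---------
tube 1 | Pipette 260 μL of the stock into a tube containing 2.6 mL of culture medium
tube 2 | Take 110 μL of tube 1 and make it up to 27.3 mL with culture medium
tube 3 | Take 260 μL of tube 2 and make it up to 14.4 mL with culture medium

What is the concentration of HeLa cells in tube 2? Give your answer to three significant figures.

2.93 × 10^3 cells/mL

Step 1: 260 μL + 2.6 mL = 2860 μL total → factor 2860/260 = 11
Step 2: 110 μL brought to 27.3 mL → factor 27300/110 = 248.18
Dilution factor through tube 2 = 11 × 248.18 = 2730
[tube 2] = 8.00 × 10^6 cells/mL / 2730 = 2.93 × 10^3 cells/mL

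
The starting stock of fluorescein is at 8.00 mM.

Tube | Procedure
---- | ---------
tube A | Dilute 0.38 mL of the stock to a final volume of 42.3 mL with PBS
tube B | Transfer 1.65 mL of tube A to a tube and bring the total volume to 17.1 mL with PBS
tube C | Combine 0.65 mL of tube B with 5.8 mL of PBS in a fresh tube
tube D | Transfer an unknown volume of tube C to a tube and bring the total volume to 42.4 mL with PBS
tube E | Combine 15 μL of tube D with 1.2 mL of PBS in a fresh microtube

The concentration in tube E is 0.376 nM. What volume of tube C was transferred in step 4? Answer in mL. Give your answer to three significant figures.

1.85 mL

Step 1: 0.38 mL brought to 42.3 mL → factor 42.3/0.38 = 111.32
Step 2: 1.65 mL brought to 17.1 mL → factor 17.1/1.65 = 10.364
Step 3: 0.65 mL + 5.8 mL = 6.45 mL total → factor 6.45/0.65 = 9.9231
Step 4: v brought to 42.4 mL → factor = 42.4 mL/v
Step 5: 15 μL + 1.2 mL = 1215 μL total → factor 1215/15 = 81
Product of known-step factors = 9.2726 × 10^5
Overall factor = 8.00 mM / (0.376 nM) = 2.1277 × 10^7
Step-4 factor = 2.1277 × 10^7 / 9.2726 × 10^5 = 22.946
v = 42.4 mL / 22.946 = 1.85 mL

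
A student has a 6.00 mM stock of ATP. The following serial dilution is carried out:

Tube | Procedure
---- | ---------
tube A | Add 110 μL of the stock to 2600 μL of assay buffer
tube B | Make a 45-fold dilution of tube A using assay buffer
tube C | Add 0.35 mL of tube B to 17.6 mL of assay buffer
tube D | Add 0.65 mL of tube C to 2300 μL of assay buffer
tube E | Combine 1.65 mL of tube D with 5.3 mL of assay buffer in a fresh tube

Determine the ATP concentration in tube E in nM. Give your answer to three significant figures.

5.52 nM

Step 1: 110 μL + 2600 μL = 2710 μL total → factor 2710/110 = 24.636
Step 2: 45-fold → factor 45
Step 3: 0.35 mL + 17.6 mL = 17.95 mL total → factor 17.95/0.35 = 51.286
Step 4: 0.65 mL + 2300 μL = 2.95 mL total → factor 2.95/0.65 = 4.5385
Step 5: 1.65 mL + 5.3 mL = 6.95 mL total → factor 6.95/1.65 = 4.2121
Overall dilution factor = 24.636 × 45 × 51.286 × 4.5385 × 4.2121 = 1.0869 × 10^6
Final = 6.00 mM / 1.0869 × 10^6 = 5.520 × 10^-6 mM = 5.52 nM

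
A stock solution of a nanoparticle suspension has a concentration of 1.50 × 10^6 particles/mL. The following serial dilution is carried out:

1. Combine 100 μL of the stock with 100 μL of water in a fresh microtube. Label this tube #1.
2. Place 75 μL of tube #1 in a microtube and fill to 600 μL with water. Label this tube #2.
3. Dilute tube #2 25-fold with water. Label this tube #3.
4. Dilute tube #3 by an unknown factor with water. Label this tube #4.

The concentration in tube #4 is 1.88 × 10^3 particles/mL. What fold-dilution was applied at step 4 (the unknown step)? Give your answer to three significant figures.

Step 1: 100 μL + 100 μL = 200 μL total → factor 200/100 = 2
Step 2: 75 μL brought to 600 μL → factor 600/75 = 8
Step 3: 25-fold → factor 25
Step 4: unknown factor x
Product of known-step factors = 400
Overall factor = 1.50 × 10^6 particles/mL / (1.88 × 10^3 particles/mL) = 797.87
x = 797.87 / 400 = 1.99

1.99-fold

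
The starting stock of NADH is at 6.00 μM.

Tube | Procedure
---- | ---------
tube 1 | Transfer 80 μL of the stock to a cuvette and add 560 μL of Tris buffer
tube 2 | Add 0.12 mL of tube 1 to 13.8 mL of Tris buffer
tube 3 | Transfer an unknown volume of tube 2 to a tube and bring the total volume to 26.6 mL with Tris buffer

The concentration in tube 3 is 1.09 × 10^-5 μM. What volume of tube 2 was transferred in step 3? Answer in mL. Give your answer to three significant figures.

Step 1: 80 μL + 560 μL = 640 μL total → factor 640/80 = 8
Step 2: 0.12 mL + 13.8 mL = 13.92 mL total → factor 13.92/0.12 = 116
Step 3: v brought to 26.6 mL → factor = 26.6 mL/v
Product of known-step factors = 928
Overall factor = 6.00 μM / (1.09 × 10^-5 μM) = 5.5046 × 10^5
Step-3 factor = 5.5046 × 10^5 / 928 = 593.17
v = 26.6 mL / 593.17 = 0.0448 mL

0.0448 mL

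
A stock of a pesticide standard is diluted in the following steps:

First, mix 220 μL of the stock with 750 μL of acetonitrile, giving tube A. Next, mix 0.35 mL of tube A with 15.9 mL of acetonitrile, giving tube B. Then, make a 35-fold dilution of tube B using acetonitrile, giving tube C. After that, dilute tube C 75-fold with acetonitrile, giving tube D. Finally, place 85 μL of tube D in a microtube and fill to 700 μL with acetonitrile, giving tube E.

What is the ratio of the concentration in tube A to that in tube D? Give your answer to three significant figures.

1.22 × 10^5

Step 1: 220 μL + 750 μL = 970 μL total → factor 970/220 = 4.4091
Step 2: 0.35 mL + 15.9 mL = 16.25 mL total → factor 16.25/0.35 = 46.429
Step 3: 35-fold → factor 35
Step 4: 75-fold → factor 75
Dilution factor to tube A = 4.4091; to tube D = 5.3736 × 10^5
[tube A]/[tube D] = (factor to tube D)/(factor to tube A) = 5.3736 × 10^5/4.4091 = 1.22 × 10^5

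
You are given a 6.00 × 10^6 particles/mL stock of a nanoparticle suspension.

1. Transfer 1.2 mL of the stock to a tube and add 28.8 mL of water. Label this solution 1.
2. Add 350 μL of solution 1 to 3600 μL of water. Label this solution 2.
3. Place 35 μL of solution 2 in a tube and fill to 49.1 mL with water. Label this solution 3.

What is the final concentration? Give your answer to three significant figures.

Step 1: 1.2 mL + 28.8 mL = 30 mL total → factor 30/1.2 = 25
Step 2: 350 μL + 3600 μL = 3950 μL total → factor 3950/350 = 11.286
Step 3: 35 μL brought to 49.1 mL → factor 49100/35 = 1402.9
Overall dilution factor = 25 × 11.286 × 1402.9 = 3.9581 × 10^5
Final = 6.00 × 10^6 particles/mL / 3.9581 × 10^5 = 15.2 particles/mL

15.2 particles/mL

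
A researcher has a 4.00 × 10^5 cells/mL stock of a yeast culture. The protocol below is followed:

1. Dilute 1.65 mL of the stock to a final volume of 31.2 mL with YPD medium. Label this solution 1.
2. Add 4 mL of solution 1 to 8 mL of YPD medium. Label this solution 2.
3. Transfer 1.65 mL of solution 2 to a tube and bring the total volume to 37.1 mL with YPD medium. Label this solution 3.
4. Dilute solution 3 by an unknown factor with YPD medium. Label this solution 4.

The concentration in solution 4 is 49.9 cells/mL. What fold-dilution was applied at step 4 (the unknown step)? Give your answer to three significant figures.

6.28-fold

Step 1: 1.65 mL brought to 31.2 mL → factor 31.2/1.65 = 18.909
Step 2: 4 mL + 8 mL = 12 mL total → factor 12/4 = 3
Step 3: 1.65 mL brought to 37.1 mL → factor 37.1/1.65 = 22.485
Step 4: unknown factor x
Product of known-step factors = 1275.5
Overall factor = 4.00 × 10^5 cells/mL / (49.9 cells/mL) = 8016
x = 8016 / 1275.5 = 6.28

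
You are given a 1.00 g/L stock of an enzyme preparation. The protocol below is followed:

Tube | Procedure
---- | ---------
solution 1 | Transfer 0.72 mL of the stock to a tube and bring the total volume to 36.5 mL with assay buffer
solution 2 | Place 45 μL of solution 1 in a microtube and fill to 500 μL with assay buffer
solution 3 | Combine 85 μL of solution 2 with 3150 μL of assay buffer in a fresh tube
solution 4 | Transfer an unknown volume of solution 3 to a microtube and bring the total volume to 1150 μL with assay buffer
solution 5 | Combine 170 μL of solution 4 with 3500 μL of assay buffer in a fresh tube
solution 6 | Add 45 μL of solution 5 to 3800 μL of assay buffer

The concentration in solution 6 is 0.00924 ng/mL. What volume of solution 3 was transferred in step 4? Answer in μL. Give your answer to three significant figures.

420 μL

Step 1: 0.72 mL brought to 36.5 mL → factor 36.5/0.72 = 50.694
Step 2: 45 μL brought to 500 μL → factor 500/45 = 11.111
Step 3: 85 μL + 3150 μL = 3235 μL total → factor 3235/85 = 38.059
Step 4: v brought to 1150 μL → factor = 1150 μL/v
Step 5: 170 μL + 3500 μL = 3670 μL total → factor 3670/170 = 21.588
Step 6: 45 μL + 3800 μL = 3845 μL total → factor 3845/45 = 85.444
Product of known-step factors = 3.9543 × 10^7
Overall factor = 1.00 g/L / (0.00924 ng/mL) = 1.0823 × 10^8
Step-4 factor = 1.0823 × 10^8 / 3.9543 × 10^7 = 2.7369
v = 1150 μL / 2.7369 = 420 μL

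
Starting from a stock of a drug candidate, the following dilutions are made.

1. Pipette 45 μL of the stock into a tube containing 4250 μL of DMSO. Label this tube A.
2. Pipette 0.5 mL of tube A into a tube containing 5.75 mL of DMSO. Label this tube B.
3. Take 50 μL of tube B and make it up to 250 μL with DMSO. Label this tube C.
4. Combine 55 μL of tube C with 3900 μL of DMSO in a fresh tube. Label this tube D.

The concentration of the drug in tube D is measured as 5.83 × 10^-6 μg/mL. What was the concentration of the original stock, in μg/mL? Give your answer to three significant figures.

2.50 μg/mL

Step 1: 45 μL + 4250 μL = 4295 μL total → factor 4295/45 = 95.444
Step 2: 0.5 mL + 5.75 mL = 6.25 mL total → factor 6.25/0.5 = 12.5
Step 3: 50 μL brought to 250 μL → factor 250/50 = 5
Step 4: 55 μL + 3900 μL = 3955 μL total → factor 3955/55 = 71.909
Overall dilution factor = 95.444 × 12.5 × 5 × 71.909 = 4.2896 × 10^5
Stock = 5.83 × 10^-6 μg/mL × 4.2896 × 10^5 = 2.50 μg/mL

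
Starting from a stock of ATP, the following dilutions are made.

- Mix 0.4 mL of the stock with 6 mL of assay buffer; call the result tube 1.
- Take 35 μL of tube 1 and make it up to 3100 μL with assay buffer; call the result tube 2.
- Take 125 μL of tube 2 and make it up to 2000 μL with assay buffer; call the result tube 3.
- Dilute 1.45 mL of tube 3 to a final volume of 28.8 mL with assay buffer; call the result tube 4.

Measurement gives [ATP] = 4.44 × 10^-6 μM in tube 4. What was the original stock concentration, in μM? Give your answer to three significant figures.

Step 1: 0.4 mL + 6 mL = 6.4 mL total → factor 6.4/0.4 = 16
Step 2: 35 μL brought to 3100 μL → factor 3100/35 = 88.571
Step 3: 125 μL brought to 2000 μL → factor 2000/125 = 16
Step 4: 1.45 mL brought to 28.8 mL → factor 28.8/1.45 = 19.862
Overall dilution factor = 16 × 88.571 × 16 × 19.862 = 4.5036 × 10^5
Stock = 4.44 × 10^-6 μM × 4.5036 × 10^5 = 2.00 μM

2.00 μM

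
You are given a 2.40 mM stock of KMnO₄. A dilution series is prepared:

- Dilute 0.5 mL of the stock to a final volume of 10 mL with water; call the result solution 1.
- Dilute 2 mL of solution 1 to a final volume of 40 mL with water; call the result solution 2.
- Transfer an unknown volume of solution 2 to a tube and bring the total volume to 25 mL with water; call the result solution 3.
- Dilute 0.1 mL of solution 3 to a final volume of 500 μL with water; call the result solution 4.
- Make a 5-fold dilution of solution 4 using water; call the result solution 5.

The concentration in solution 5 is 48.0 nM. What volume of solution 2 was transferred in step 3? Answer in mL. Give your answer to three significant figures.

Step 1: 0.5 mL brought to 10 mL → factor 10/0.5 = 20
Step 2: 2 mL brought to 40 mL → factor 40/2 = 20
Step 3: v brought to 25 mL → factor = 25 mL/v
Step 4: 0.1 mL brought to 500 μL → factor 0.5/0.1 = 5
Step 5: 5-fold → factor 5
Product of known-step factors = 10000
Overall factor = 2.40 mM / (48.0 nM) = 50000
Step-3 factor = 50000 / 10000 = 5
v = 25 mL / 5 = 5.00 mL

5.00 mL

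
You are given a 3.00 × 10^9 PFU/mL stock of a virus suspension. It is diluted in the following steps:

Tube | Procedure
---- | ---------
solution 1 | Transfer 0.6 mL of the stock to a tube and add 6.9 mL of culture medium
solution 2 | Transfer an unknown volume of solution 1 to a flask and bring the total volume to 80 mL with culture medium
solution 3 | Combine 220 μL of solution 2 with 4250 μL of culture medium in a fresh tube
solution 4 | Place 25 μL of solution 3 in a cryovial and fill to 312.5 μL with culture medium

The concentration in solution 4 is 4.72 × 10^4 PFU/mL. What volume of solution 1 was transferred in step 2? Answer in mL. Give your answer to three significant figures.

Step 1: 0.6 mL + 6.9 mL = 7.5 mL total → factor 7.5/0.6 = 12.5
Step 2: v brought to 80 mL → factor = 80 mL/v
Step 3: 220 μL + 4250 μL = 4470 μL total → factor 4470/220 = 20.318
Step 4: 25 μL brought to 312.5 μL → factor 312.5/25 = 12.5
Product of known-step factors = 3174.7
Overall factor = 3.00 × 10^9 PFU/mL / (4.72 × 10^4 PFU/mL) = 63559
Step-2 factor = 63559 / 3174.7 = 20.02
v = 80 mL / 20.02 = 4.00 mL

4.00 mL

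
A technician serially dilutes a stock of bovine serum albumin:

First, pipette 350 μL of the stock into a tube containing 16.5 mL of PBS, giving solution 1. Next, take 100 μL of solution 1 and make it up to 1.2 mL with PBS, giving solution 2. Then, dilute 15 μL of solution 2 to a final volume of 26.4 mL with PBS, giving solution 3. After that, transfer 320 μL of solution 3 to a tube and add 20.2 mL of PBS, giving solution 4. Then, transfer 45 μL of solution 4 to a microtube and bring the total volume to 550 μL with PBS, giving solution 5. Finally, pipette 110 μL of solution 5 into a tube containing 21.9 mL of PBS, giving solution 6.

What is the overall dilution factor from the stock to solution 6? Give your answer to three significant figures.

Step 1: 350 μL + 16.5 mL = 16850 μL total → factor 16850/350 = 48.143
Step 2: 100 μL brought to 1.2 mL → factor 1200/100 = 12
Step 3: 15 μL brought to 26.4 mL → factor 26400/15 = 1760
Step 4: 320 μL + 20.2 mL = 20520 μL total → factor 20520/320 = 64.125
Step 5: 45 μL brought to 550 μL → factor 550/45 = 12.222
Step 6: 110 μL + 21.9 mL = 22010 μL total → factor 22010/110 = 200.09
Overall dilution factor = 48.143 × 12 × 1760 × 64.125 × 12.222 × 200.09 = 1.5945 × 10^11

1.59 × 10^11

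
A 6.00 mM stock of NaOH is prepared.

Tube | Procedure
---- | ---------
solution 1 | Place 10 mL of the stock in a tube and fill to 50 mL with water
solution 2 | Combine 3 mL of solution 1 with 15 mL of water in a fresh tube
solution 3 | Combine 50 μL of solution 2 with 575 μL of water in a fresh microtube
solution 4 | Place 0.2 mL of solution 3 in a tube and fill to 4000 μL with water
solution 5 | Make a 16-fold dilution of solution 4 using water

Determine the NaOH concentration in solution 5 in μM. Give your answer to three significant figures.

Step 1: 10 mL brought to 50 mL → factor 50/10 = 5
Step 2: 3 mL + 15 mL = 18 mL total → factor 18/3 = 6
Step 3: 50 μL + 575 μL = 625 μL total → factor 625/50 = 12.5
Step 4: 0.2 mL brought to 4000 μL → factor 4/0.2 = 20
Step 5: 16-fold → factor 16
Overall dilution factor = 5 × 6 × 12.5 × 20 × 16 = 1.2 × 10^5
Final = 6.00 mM / 1.2 × 10^5 = 5.000 × 10^-5 mM = 0.0500 μM

0.0500 μM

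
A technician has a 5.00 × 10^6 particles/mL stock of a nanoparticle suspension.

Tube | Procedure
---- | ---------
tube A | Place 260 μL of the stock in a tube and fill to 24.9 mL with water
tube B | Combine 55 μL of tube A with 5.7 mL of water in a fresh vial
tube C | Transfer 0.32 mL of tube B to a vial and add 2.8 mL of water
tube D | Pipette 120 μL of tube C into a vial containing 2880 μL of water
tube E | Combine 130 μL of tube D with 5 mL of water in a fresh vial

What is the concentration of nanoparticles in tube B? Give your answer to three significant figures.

Step 1: 260 μL brought to 24.9 mL → factor 24900/260 = 95.769
Step 2: 55 μL + 5.7 mL = 5755 μL total → factor 5755/55 = 104.64
Dilution factor through tube B = 95.769 × 104.64 = 10021
[tube B] = 5.00 × 10^6 particles/mL / 10021 = 499 particles/mL

499 particles/mL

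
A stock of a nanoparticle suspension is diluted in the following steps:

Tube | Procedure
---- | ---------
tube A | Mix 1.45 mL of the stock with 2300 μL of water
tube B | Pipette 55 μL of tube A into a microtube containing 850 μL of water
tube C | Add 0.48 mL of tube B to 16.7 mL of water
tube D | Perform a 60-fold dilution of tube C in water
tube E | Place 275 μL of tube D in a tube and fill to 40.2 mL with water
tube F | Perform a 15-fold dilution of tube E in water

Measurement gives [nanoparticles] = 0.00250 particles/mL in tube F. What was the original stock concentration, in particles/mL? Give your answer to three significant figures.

5.01 × 10^5 particles/mL

Step 1: 1.45 mL + 2300 μL = 3.75 mL total → factor 3.75/1.45 = 2.5862
Step 2: 55 μL + 850 μL = 905 μL total → factor 905/55 = 16.455
Step 3: 0.48 mL + 16.7 mL = 17.18 mL total → factor 17.18/0.48 = 35.792
Step 4: 60-fold → factor 60
Step 5: 275 μL brought to 40.2 mL → factor 40200/275 = 146.18
Step 6: 15-fold → factor 15
Overall dilution factor = 2.5862 × 16.455 × 35.792 × 60 × 146.18 × 15 = 2.0039 × 10^8
Stock = 0.00250 particles/mL × 2.0039 × 10^8 = 5.01 × 10^5 particles/mL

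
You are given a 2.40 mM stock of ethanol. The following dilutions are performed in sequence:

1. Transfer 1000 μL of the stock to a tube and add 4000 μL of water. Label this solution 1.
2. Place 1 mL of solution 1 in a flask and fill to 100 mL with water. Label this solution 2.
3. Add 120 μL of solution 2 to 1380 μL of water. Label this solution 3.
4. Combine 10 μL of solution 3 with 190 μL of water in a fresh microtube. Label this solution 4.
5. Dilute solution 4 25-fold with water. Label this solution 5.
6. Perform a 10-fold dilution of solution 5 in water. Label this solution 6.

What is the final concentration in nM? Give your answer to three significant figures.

0.0768 nM

Step 1: 1000 μL + 4000 μL = 5000 μL total → factor 5000/1000 = 5
Step 2: 1 mL brought to 100 mL → factor 100/1 = 100
Step 3: 120 μL + 1380 μL = 1500 μL total → factor 1500/120 = 12.5
Step 4: 10 μL + 190 μL = 200 μL total → factor 200/10 = 20
Step 5: 25-fold → factor 25
Step 6: 10-fold → factor 10
Overall dilution factor = 5 × 100 × 12.5 × 20 × 25 × 10 = 3.125 × 10^7
Final = 2.40 mM / 3.125 × 10^7 = 7.680 × 10^-8 mM = 0.0768 nM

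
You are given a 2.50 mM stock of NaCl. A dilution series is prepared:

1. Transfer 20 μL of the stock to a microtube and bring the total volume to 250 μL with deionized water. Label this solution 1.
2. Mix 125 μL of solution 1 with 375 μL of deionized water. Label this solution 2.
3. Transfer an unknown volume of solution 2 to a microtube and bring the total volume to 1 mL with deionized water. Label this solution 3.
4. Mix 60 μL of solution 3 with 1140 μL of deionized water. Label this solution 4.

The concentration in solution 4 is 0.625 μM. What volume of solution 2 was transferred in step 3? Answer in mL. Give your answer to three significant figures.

Step 1: 20 μL brought to 250 μL → factor 250/20 = 12.5
Step 2: 125 μL + 375 μL = 500 μL total → factor 500/125 = 4
Step 3: v brought to 1 mL → factor = 1 mL/v
Step 4: 60 μL + 1140 μL = 1200 μL total → factor 1200/60 = 20
Product of known-step factors = 1000
Overall factor = 2.50 mM / (0.625 μM) = 4000
Step-3 factor = 4000 / 1000 = 4
v = 1 mL / 4 = 0.250 mL

0.250 mL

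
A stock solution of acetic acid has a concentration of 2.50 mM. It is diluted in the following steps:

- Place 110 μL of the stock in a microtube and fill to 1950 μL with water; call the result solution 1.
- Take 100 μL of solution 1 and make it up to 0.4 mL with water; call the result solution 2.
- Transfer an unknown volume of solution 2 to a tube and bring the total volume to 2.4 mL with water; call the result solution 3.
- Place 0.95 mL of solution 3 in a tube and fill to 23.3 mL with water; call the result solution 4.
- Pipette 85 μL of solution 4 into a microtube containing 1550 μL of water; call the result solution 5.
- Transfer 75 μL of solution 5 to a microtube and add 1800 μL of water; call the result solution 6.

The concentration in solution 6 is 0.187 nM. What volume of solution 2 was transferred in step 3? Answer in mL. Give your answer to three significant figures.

Step 1: 110 μL brought to 1950 μL → factor 1950/110 = 17.727
Step 2: 100 μL brought to 0.4 mL → factor 400/100 = 4
Step 3: v brought to 2.4 mL → factor = 2.4 mL/v
Step 4: 0.95 mL brought to 23.3 mL → factor 23.3/0.95 = 24.526
Step 5: 85 μL + 1550 μL = 1635 μL total → factor 1635/85 = 19.235
Step 6: 75 μL + 1800 μL = 1875 μL total → factor 1875/75 = 25
Product of known-step factors = 8.3632 × 10^5
Overall factor = 2.50 mM / (0.187 nM) = 1.3369 × 10^7
Step-3 factor = 1.3369 × 10^7 / 8.3632 × 10^5 = 15.985
v = 2.4 mL / 15.985 = 0.150 mL

0.150 mL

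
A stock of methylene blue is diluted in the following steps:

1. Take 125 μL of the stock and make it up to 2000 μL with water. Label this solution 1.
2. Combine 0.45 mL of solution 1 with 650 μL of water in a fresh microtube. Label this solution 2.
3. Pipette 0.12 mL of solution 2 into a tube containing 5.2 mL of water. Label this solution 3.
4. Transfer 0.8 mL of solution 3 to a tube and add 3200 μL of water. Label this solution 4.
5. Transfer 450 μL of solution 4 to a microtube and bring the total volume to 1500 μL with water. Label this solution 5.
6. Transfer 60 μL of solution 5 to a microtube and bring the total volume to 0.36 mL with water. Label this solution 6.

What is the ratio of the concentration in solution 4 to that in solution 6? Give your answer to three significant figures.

20.0

Step 1: 125 μL brought to 2000 μL → factor 2000/125 = 16
Step 2: 0.45 mL + 650 μL = 1.1 mL total → factor 1.1/0.45 = 2.4444
Step 3: 0.12 mL + 5.2 mL = 5.32 mL total → factor 5.32/0.12 = 44.333
Step 4: 0.8 mL + 3200 μL = 4 mL total → factor 4/0.8 = 5
Step 5: 450 μL brought to 1500 μL → factor 1500/450 = 3.3333
Step 6: 60 μL brought to 0.36 mL → factor 360/60 = 6
Dilution factor to solution 4 = 8669.6; to solution 6 = 1.7339 × 10^5
[solution 4]/[solution 6] = (factor to solution 6)/(factor to solution 4) = 1.7339 × 10^5/8669.6 = 20.0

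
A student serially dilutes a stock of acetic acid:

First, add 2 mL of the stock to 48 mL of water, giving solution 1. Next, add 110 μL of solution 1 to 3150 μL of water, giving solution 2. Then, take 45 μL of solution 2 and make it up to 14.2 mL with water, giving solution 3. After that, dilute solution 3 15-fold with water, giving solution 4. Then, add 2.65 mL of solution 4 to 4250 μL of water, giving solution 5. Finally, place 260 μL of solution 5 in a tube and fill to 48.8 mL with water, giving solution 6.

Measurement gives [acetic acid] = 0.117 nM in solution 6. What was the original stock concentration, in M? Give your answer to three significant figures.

0.201 M

Step 1: 2 mL + 48 mL = 50 mL total → factor 50/2 = 25
Step 2: 110 μL + 3150 μL = 3260 μL total → factor 3260/110 = 29.636
Step 3: 45 μL brought to 14.2 mL → factor 14200/45 = 315.56
Step 4: 15-fold → factor 15
Step 5: 2.65 mL + 4250 μL = 6.9 mL total → factor 6.9/2.65 = 2.6038
Step 6: 260 μL brought to 48.8 mL → factor 48800/260 = 187.69
Overall dilution factor = 25 × 29.636 × 315.56 × 15 × 2.6038 × 187.69 = 1.7139 × 10^9
Stock = 0.117 nM × 1.7139 × 10^9 = 2.005 × 10^8 nM = 0.201 M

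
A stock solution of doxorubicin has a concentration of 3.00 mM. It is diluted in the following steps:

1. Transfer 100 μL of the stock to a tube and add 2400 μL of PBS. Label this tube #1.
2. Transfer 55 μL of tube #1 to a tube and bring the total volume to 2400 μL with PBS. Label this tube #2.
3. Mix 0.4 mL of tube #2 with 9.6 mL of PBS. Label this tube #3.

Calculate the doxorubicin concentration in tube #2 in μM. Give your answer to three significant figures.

Step 1: 100 μL + 2400 μL = 2500 μL total → factor 2500/100 = 25
Step 2: 55 μL brought to 2400 μL → factor 2400/55 = 43.636
Dilution factor through tube #2 = 25 × 43.636 = 1090.9
[tube #2] = 3.00 mM / 1090.9 = 0.002750 mM = 2.75 μM

2.75 μM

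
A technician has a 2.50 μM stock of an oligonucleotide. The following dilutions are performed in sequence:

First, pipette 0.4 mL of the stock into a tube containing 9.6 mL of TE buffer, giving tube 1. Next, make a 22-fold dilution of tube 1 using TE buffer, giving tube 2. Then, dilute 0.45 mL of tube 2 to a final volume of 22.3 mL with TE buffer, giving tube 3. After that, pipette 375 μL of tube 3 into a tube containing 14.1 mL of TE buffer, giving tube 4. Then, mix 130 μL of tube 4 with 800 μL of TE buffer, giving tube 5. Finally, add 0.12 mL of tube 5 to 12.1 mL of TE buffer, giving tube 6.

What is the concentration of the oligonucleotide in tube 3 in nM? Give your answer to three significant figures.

Step 1: 0.4 mL + 9.6 mL = 10 mL total → factor 10/0.4 = 25
Step 2: 22-fold → factor 22
Step 3: 0.45 mL brought to 22.3 mL → factor 22.3/0.45 = 49.556
Dilution factor through tube 3 = 25 × 22 × 49.556 = 27256
[tube 3] = 2.50 μM / 27256 = 9.172 × 10^-5 μM = 0.0917 nM

0.0917 nM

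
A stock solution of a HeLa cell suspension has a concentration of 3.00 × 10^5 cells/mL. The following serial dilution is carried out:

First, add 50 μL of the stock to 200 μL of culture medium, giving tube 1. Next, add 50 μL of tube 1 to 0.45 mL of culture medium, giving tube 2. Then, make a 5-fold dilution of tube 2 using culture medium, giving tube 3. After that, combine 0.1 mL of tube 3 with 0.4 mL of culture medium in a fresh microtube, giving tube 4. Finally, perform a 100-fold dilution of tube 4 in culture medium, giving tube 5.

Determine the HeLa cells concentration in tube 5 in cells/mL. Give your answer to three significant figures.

2.40 cells/mL

Step 1: 50 μL + 200 μL = 250 μL total → factor 250/50 = 5
Step 2: 50 μL + 0.45 mL = 500 μL total → factor 500/50 = 10
Step 3: 5-fold → factor 5
Step 4: 0.1 mL + 0.4 mL = 0.5 mL total → factor 0.5/0.1 = 5
Step 5: 100-fold → factor 100
Overall dilution factor = 5 × 10 × 5 × 5 × 100 = 1.25 × 10^5
Final = 3.00 × 10^5 cells/mL / 1.25 × 10^5 = 2.40 cells/mL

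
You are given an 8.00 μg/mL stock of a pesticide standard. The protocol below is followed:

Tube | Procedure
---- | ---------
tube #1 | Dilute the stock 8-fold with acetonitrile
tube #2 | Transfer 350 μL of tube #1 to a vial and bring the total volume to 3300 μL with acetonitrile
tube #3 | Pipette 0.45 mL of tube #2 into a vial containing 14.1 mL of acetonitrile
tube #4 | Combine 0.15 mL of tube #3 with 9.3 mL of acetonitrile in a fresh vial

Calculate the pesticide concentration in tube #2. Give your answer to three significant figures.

Step 1: 8-fold → factor 8
Step 2: 350 μL brought to 3300 μL → factor 3300/350 = 9.4286
Dilution factor through tube #2 = 8 × 9.4286 = 75.429
[tube #2] = 8.00 μg/mL / 75.429 = 0.106 μg/mL

0.106 μg/mL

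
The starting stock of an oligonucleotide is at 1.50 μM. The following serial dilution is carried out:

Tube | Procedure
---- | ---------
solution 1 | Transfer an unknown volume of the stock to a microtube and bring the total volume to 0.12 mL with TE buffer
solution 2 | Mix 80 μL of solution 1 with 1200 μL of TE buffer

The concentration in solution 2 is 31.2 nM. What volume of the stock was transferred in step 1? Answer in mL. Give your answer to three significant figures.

Step 1: v brought to 0.12 mL → factor = 0.12 mL/v
Step 2: 80 μL + 1200 μL = 1280 μL total → factor 1280/80 = 16
Product of known-step factors = 16
Overall factor = 1.50 μM / (31.2 nM) = 48.077
Step-1 factor = 48.077 / 16 = 3.0048
v = 0.12 mL / 3.0048 = 0.0399 mL

0.0399 mL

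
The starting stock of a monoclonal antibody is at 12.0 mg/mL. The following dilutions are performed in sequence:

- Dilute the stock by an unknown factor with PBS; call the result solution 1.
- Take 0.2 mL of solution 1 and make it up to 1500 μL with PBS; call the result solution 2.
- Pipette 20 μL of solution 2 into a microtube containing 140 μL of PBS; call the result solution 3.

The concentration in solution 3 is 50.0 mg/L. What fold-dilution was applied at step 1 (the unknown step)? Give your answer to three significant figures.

4.00-fold

Step 1: unknown factor x
Step 2: 0.2 mL brought to 1500 μL → factor 1.5/0.2 = 7.5
Step 3: 20 μL + 140 μL = 160 μL total → factor 160/20 = 8
Product of known-step factors = 60
Overall factor = 12.0 mg/mL / (50.0 mg/L) = 240
x = 240 / 60 = 4.00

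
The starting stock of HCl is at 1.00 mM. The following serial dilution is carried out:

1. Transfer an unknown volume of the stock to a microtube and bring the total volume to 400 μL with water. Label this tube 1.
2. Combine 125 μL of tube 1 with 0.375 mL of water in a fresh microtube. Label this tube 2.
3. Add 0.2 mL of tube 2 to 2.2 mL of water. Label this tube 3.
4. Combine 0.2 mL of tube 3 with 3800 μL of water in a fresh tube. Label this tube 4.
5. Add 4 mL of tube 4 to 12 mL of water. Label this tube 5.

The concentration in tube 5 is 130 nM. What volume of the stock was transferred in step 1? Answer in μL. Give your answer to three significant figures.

Step 1: v brought to 400 μL → factor = 400 μL/v
Step 2: 125 μL + 0.375 mL = 500 μL total → factor 500/125 = 4
Step 3: 0.2 mL + 2.2 mL = 2.4 mL total → factor 2.4/0.2 = 12
Step 4: 0.2 mL + 3800 μL = 4 mL total → factor 4/0.2 = 20
Step 5: 4 mL + 12 mL = 16 mL total → factor 16/4 = 4
Product of known-step factors = 3840
Overall factor = 1.00 mM / (130 nM) = 7692.3
Step-1 factor = 7692.3 / 3840 = 2.0032
v = 400 μL / 2.0032 = 200 μL

200 μL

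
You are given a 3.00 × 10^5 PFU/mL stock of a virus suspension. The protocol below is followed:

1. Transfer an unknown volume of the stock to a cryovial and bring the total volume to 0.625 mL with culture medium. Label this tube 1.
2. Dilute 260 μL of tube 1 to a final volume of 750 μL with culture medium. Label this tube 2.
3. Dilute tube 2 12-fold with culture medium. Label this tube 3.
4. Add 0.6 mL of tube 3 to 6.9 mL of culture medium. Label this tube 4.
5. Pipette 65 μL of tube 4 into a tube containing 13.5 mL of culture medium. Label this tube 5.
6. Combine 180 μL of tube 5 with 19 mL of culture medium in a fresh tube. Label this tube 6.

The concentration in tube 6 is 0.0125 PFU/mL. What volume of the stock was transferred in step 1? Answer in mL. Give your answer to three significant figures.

Step 1: v brought to 0.625 mL → factor = 0.625 mL/v
Step 2: 260 μL brought to 750 μL → factor 750/260 = 2.8846
Step 3: 12-fold → factor 12
Step 4: 0.6 mL + 6.9 mL = 7.5 mL total → factor 7.5/0.6 = 12.5
Step 5: 65 μL + 13.5 mL = 13565 μL total → factor 13565/65 = 208.69
Step 6: 180 μL + 19 mL = 19180 μL total → factor 19180/180 = 106.56
Product of known-step factors = 9.6219 × 10^6
Overall factor = 3.00 × 10^5 PFU/mL / (0.0125 PFU/mL) = 2.4 × 10^7
Step-1 factor = 2.4 × 10^7 / 9.6219 × 10^6 = 2.4943
v = 0.625 mL / 2.4943 = 0.251 mL

0.251 mL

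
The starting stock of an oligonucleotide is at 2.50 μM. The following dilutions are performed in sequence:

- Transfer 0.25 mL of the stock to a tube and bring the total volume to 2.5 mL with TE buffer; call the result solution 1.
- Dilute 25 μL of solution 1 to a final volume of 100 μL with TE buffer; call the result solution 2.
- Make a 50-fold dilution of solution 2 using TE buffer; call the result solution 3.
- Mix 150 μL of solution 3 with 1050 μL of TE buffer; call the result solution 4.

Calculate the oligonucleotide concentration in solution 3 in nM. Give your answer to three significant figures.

1.25 nM

Step 1: 0.25 mL brought to 2.5 mL → factor 2.5/0.25 = 10
Step 2: 25 μL brought to 100 μL → factor 100/25 = 4
Step 3: 50-fold → factor 50
Dilution factor through solution 3 = 10 × 4 × 50 = 2000
[solution 3] = 2.50 μM / 2000 = 0.001250 μM = 1.25 nM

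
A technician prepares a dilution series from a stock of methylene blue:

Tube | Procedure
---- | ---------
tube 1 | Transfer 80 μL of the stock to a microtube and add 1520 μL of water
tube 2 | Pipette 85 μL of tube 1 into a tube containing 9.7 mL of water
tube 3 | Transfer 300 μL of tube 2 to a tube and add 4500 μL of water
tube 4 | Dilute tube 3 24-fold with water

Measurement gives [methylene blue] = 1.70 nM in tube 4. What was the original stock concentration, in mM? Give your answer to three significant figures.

Step 1: 80 μL + 1520 μL = 1600 μL total → factor 1600/80 = 20
Step 2: 85 μL + 9.7 mL = 9785 μL total → factor 9785/85 = 115.12
Step 3: 300 μL + 4500 μL = 4800 μL total → factor 4800/300 = 16
Step 4: 24-fold → factor 24
Overall dilution factor = 20 × 115.12 × 16 × 24 = 8.841 × 10^5
Stock = 1.70 nM × 8.841 × 10^5 = 1.503 × 10^6 nM = 1.50 mM

1.50 mM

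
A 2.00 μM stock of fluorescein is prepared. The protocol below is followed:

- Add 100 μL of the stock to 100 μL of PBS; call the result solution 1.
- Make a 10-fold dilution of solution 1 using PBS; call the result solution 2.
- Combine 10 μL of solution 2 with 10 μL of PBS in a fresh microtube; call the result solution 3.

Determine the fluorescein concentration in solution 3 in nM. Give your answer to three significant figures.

Step 1: 100 μL + 100 μL = 200 μL total → factor 200/100 = 2
Step 2: 10-fold → factor 10
Step 3: 10 μL + 10 μL = 20 μL total → factor 20/10 = 2
Overall dilution factor = 2 × 10 × 2 = 40
Final = 2.00 μM / 40 = 0.05000 μM = 50.0 nM

50.0 nM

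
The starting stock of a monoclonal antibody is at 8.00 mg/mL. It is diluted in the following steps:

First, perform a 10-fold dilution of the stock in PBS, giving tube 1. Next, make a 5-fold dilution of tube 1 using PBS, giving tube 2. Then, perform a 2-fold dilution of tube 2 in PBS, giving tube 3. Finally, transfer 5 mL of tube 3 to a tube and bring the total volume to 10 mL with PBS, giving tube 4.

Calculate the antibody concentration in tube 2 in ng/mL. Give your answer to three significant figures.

Step 1: 10-fold → factor 10
Step 2: 5-fold → factor 5
Dilution factor through tube 2 = 10 × 5 = 50
[tube 2] = 8.00 mg/mL / 50 = 0.1600 mg/mL = 1.60 × 10^5 ng/mL

1.60 × 10^5 ng/mL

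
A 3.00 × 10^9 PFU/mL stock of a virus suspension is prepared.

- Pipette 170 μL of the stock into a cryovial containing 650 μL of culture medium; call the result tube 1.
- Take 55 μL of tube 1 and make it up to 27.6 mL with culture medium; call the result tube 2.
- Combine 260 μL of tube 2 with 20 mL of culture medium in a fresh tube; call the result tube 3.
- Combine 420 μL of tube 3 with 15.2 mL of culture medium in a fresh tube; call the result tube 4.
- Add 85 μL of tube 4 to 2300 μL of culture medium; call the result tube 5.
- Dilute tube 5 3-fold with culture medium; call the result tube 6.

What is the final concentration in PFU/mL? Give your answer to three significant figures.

Step 1: 170 μL + 650 μL = 820 μL total → factor 820/170 = 4.8235
Step 2: 55 μL brought to 27.6 mL → factor 27600/55 = 501.82
Step 3: 260 μL + 20 mL = 20260 μL total → factor 20260/260 = 77.923
Step 4: 420 μL + 15.2 mL = 15620 μL total → factor 15620/420 = 37.19
Step 5: 85 μL + 2300 μL = 2385 μL total → factor 2385/85 = 28.059
Step 6: 3-fold → factor 3
Overall dilution factor = 4.8235 × 501.82 × 77.923 × 37.19 × 28.059 × 3 = 5.9047 × 10^8
Final = 3.00 × 10^9 PFU/mL / 5.9047 × 10^8 = 5.08 PFU/mL

5.08 PFU/mL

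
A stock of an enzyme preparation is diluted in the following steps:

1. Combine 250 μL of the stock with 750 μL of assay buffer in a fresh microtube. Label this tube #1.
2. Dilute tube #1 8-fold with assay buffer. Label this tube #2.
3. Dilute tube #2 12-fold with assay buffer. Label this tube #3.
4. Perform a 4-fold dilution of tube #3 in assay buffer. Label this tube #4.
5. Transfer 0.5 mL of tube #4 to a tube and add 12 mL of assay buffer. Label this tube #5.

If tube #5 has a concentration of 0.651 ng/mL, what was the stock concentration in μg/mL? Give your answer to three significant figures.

Step 1: 250 μL + 750 μL = 1000 μL total → factor 1000/250 = 4
Step 2: 8-fold → factor 8
Step 3: 12-fold → factor 12
Step 4: 4-fold → factor 4
Step 5: 0.5 mL + 12 mL = 12.5 mL total → factor 12.5/0.5 = 25
Overall dilution factor = 4 × 8 × 12 × 4 × 25 = 38400
Stock = 0.651 ng/mL × 38400 = 2.500 × 10^4 ng/mL = 25.0 μg/mL

25.0 μg/mL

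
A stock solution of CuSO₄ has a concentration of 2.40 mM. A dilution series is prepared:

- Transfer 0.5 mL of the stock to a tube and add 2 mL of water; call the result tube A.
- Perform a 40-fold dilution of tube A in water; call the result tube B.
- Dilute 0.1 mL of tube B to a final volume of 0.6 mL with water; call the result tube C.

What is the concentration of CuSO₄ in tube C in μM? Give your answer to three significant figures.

Step 1: 0.5 mL + 2 mL = 2.5 mL total → factor 2.5/0.5 = 5
Step 2: 40-fold → factor 40
Step 3: 0.1 mL brought to 0.6 mL → factor 0.6/0.1 = 6
Overall dilution factor = 5 × 40 × 6 = 1200
Final = 2.40 mM / 1200 = 0.002000 mM = 2.00 μM

2.00 μM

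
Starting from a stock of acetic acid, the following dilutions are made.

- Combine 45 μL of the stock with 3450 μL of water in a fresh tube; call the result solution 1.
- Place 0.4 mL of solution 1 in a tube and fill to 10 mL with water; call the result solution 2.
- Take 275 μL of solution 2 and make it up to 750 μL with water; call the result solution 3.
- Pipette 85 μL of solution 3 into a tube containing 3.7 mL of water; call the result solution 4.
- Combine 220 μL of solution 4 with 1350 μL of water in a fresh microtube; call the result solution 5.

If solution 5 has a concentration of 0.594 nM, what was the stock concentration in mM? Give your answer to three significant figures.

Step 1: 45 μL + 3450 μL = 3495 μL total → factor 3495/45 = 77.667
Step 2: 0.4 mL brought to 10 mL → factor 10/0.4 = 25
Step 3: 275 μL brought to 750 μL → factor 750/275 = 2.7273
Step 4: 85 μL + 3.7 mL = 3785 μL total → factor 3785/85 = 44.529
Step 5: 220 μL + 1350 μL = 1570 μL total → factor 1570/220 = 7.1364
Overall dilution factor = 77.667 × 25 × 2.7273 × 44.529 × 7.1364 = 1.6828 × 10^6
Stock = 0.594 nM × 1.6828 × 10^6 = 9.996 × 10^5 nM = 1.00 mM

1.00 mM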